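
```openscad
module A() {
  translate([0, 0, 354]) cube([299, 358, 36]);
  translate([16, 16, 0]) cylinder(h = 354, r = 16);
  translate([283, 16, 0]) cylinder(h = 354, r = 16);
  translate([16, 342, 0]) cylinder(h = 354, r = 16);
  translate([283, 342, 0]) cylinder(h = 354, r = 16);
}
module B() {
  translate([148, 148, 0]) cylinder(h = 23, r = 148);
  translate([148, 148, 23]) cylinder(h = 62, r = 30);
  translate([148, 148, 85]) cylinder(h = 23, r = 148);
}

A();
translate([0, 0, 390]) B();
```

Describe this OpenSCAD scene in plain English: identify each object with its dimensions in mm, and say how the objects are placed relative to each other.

A is a simple wooden stool: a rectangular seat 299 mm (x) by 358 mm (y), 36 mm thick, top face at z = 390 mm, on four round legs, each 32 mm in diameter. The legs rest on z = 0, each leg's axis is inset half a diameter from the nearest pair of seat edges (so the leg's bounding box is flush with the corner).

B is a spool: two coaxial disc flanges of radius 148 mm and thickness 23 mm, joined by a core cylinder of radius 30 mm and height 62 mm. The lower flange rests on z = 0 and the three cylinders share a vertical axis.

The spool is on top of the stool.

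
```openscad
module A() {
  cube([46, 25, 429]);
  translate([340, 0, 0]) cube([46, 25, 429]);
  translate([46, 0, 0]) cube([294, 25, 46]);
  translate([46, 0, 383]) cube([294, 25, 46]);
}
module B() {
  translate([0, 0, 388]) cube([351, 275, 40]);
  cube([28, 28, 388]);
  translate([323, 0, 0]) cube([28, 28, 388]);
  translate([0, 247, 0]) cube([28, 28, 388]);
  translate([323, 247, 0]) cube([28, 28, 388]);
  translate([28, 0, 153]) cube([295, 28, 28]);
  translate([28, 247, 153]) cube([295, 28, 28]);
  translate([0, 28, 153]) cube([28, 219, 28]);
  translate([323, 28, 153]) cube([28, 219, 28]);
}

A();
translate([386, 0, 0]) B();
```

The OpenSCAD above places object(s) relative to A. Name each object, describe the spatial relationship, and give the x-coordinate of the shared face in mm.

A is a picture frame. B is a stool. The stool is against the picture frame's +x side, with their −y faces flush. The x-coordinate of the shared face is 386 mm.

The picture frame's +x face and the stool's −x face are both at x = 386 mm.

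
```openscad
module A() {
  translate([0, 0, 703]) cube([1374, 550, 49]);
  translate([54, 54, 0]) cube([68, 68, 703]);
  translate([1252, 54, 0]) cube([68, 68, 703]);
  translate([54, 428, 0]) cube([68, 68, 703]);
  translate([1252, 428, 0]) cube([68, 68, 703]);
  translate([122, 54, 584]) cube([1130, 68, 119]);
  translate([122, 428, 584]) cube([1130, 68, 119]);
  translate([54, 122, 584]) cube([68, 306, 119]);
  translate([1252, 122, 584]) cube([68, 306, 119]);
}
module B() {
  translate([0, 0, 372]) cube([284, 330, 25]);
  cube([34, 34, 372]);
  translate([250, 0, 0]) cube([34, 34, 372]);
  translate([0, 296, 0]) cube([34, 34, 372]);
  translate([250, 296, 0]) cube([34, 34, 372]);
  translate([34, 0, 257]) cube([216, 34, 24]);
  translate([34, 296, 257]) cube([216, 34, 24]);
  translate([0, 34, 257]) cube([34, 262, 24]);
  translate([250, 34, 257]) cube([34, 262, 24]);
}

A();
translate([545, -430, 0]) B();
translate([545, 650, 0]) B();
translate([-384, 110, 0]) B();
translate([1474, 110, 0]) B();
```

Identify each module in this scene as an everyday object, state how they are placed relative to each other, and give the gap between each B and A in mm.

A is a table. B is a stool. Four stools sit around the table at the −y, +y, −x, +x sides. The gap between each stool and the table is 100 mm.

Each stool's nearest face is 100 mm from the table's bounding box.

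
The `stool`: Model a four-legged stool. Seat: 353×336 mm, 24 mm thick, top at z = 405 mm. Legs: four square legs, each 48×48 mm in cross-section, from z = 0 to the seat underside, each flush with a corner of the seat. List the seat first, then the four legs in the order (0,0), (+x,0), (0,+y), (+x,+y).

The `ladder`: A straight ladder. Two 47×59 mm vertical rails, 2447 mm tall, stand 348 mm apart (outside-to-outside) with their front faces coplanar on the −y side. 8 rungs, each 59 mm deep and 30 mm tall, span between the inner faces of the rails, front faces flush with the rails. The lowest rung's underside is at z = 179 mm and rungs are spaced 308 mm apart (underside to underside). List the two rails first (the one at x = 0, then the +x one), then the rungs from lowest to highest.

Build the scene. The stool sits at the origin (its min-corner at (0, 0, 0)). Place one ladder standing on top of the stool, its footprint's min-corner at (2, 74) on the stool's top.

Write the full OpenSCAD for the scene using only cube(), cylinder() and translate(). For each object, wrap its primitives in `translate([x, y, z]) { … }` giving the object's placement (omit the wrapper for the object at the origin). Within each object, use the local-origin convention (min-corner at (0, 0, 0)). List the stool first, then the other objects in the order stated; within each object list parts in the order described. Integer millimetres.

translate([0, 0, 381]) cube([353, 336, 24]);
cube([48, 48, 381]);
translate([305, 0, 0]) cube([48, 48, 381]);
translate([0, 288, 0]) cube([48, 48, 381]);
translate([305, 288, 0]) cube([48, 48, 381]);
translate([2, 74, 405]) {
  cube([47, 59, 2447]);
  translate([301, 0, 0]) cube([47, 59, 2447]);
  translate([47, 0, 179]) cube([254, 59, 30]);
  translate([47, 0, 487]) cube([254, 59, 30]);
  translate([47, 0, 795]) cube([254, 59, 30]);
  translate([47, 0, 1103]) cube([254, 59, 30]);
  translate([47, 0, 1411]) cube([254, 59, 30]);
  translate([47, 0, 1719]) cube([254, 59, 30]);
  translate([47, 0, 2027]) cube([254, 59, 30]);
  translate([47, 0, 2335]) cube([254, 59, 30]);
}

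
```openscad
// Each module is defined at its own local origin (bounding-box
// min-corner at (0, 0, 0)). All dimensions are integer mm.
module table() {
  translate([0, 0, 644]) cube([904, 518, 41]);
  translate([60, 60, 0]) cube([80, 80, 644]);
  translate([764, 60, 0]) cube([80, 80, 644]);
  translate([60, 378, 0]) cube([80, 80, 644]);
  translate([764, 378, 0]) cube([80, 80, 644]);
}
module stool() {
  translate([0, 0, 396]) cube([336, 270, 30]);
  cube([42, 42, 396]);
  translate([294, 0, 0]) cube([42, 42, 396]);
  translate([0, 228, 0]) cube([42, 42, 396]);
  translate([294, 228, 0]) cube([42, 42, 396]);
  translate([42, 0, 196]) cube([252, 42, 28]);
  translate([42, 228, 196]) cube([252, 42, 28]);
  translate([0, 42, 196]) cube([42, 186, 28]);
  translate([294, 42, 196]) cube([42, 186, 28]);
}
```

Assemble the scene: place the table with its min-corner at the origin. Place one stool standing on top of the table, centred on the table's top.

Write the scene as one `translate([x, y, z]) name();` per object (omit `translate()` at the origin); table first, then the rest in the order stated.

table();
translate([284, 124, 685]) stool();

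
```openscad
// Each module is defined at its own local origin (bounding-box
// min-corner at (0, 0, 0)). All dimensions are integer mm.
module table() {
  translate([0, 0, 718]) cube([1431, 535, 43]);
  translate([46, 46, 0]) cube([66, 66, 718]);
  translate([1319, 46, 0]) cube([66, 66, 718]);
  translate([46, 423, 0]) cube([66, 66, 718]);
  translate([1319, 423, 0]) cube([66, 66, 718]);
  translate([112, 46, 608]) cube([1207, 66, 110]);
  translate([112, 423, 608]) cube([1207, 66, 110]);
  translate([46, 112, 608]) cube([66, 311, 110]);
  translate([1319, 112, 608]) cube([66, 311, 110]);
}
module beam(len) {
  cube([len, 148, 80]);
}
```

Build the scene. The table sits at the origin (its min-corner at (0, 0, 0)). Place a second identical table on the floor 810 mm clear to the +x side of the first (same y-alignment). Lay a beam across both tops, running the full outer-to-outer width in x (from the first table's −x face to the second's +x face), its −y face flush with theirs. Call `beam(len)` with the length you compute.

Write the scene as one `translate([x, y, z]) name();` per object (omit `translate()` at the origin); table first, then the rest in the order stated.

table();
translate([2241, 0, 0]) table();
translate([0, 0, 761]) beam(3672);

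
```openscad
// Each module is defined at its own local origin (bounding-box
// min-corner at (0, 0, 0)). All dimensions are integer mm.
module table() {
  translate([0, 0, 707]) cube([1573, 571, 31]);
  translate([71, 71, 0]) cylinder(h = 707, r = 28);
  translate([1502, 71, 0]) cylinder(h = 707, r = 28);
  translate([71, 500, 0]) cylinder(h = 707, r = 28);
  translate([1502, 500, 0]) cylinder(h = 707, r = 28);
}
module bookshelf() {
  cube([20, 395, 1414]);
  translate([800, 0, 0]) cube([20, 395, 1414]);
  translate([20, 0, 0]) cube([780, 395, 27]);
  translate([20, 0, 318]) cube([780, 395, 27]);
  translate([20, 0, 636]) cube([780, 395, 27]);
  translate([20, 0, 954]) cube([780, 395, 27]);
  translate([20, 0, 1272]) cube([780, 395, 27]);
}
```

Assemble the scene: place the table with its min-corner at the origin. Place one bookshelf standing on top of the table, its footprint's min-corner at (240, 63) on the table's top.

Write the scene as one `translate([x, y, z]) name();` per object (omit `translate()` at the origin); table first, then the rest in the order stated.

table();
translate([240, 63, 738]) bookshelf();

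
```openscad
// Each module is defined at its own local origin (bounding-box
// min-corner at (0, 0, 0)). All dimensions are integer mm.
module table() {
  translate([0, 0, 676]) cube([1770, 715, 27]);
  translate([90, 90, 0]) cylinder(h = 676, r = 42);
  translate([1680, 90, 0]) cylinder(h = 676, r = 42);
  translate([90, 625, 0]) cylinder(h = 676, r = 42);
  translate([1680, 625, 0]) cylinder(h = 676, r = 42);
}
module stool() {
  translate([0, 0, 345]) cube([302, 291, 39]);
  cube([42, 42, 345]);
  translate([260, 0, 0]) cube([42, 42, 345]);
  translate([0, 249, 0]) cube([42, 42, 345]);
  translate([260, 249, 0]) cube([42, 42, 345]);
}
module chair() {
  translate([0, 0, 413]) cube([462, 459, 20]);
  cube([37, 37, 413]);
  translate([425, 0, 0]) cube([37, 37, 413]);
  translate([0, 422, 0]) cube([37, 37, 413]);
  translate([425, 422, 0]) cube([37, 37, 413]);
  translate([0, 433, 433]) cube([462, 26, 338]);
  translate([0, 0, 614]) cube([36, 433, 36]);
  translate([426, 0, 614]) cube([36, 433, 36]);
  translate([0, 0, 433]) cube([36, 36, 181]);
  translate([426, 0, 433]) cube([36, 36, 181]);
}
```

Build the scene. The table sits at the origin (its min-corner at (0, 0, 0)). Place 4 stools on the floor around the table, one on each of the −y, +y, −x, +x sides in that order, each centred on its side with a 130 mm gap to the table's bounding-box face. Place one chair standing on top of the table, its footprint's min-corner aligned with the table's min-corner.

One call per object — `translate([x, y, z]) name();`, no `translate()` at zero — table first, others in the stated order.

table();
translate([734, -421, 0]) stool();
translate([734, 845, 0]) stool();
translate([-432, 212, 0]) stool();
translate([1900, 212, 0]) stool();
translate([0, 0, 703]) chair();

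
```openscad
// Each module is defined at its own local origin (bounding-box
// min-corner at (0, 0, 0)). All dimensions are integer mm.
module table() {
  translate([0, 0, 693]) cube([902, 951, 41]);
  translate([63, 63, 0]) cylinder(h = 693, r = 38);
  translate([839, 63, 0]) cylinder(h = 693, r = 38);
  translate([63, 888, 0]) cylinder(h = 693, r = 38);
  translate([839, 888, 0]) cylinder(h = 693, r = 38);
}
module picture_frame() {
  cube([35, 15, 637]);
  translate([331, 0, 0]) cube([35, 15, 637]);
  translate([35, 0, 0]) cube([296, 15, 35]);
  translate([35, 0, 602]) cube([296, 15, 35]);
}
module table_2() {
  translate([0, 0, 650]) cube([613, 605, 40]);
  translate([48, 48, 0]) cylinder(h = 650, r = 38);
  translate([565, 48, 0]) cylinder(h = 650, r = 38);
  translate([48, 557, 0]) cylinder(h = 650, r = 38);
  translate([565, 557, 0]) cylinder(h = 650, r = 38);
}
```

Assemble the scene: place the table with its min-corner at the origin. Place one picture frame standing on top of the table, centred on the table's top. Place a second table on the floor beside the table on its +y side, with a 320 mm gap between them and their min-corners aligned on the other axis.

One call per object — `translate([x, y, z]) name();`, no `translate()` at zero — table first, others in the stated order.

table();
translate([268, 468, 734]) picture_frame();
translate([0, 1271, 0]) table_2();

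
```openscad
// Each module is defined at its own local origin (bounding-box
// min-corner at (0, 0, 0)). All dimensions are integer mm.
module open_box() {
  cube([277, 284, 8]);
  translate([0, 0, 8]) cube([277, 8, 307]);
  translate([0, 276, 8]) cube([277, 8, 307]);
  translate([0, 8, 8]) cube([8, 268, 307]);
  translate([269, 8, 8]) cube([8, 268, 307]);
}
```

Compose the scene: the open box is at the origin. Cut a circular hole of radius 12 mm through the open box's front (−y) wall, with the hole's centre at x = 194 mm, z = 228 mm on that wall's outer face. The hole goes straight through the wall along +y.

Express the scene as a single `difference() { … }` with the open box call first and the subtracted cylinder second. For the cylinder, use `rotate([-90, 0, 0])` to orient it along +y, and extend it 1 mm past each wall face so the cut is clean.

difference() {
  open_box();
  translate([194, -1, 228]) rotate([-90, 0, 0]) cylinder(h = 10, r = 12);
}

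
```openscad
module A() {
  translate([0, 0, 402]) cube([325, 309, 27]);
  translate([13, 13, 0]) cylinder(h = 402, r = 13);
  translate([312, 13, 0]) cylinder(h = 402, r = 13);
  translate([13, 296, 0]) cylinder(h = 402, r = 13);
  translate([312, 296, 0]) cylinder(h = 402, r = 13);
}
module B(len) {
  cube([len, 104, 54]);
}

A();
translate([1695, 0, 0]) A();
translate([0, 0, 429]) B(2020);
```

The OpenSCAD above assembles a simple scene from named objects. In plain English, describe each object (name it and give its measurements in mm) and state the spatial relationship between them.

A is a simple wooden stool: a rectangular seat 325 mm (x) by 309 mm (y), 27 mm thick, top face at z = 429 mm, on four round legs, each 26 mm in diameter. The legs rest on z = 0, each leg's axis is inset half a diameter from the nearest pair of seat edges (so the leg's bounding box is flush with the corner).

B is a rectangular beam 2020 mm long (x), 104 mm deep (y), 54 mm thick (z).

The beam spans the tops of two stools placed 1370 mm apart, resting at z = 429 mm.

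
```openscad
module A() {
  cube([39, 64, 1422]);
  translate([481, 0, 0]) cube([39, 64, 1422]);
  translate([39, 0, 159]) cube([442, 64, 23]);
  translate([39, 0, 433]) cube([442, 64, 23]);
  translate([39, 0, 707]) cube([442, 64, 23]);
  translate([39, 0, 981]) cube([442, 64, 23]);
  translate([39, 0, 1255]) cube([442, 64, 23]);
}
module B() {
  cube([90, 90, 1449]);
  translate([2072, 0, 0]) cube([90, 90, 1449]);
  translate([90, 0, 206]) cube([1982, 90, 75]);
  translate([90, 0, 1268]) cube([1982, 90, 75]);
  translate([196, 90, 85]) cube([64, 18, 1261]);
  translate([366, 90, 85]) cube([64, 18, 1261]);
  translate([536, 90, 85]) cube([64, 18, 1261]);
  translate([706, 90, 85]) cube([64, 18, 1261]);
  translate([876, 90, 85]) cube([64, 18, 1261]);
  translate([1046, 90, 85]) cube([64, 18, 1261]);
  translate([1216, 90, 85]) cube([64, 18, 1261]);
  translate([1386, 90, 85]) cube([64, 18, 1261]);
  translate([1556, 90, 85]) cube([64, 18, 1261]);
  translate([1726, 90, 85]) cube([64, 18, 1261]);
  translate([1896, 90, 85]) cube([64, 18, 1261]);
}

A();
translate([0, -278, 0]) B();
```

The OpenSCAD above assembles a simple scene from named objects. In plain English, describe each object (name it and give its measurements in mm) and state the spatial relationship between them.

A is a wooden ladder with two side rails of 39×64 mm section and 1422 mm height, set 520 mm apart overall. Between them run 5 rectangular rungs (64 mm deep, 23 mm thick), front faces flush with the rails' −y face. The bottom of the first rung is 159 mm above the floor and each subsequent rung is 274 mm higher than the one below.

B is a fence section. Two 90×90 mm posts, 1449 mm tall, stand on the floor with a clear span of 1982 mm between their inner faces. Two horizontal rails of 90×75 mm section span the gap between the posts with their undersides at z = 206 mm and z = 1268 mm, flush with the posts' −y face. 11 pickets, each 64 mm wide, 18 mm thick and 1261 mm tall, are fixed to the +y face of the rails with their bottoms at z = 85 mm, evenly spaced across the span with equal gaps (rounded down to the nearest mm) at the −x end and between each pair — any rounding remainder accumulates at the +x end.

The fence section is on the floor beside the ladder on its −y side.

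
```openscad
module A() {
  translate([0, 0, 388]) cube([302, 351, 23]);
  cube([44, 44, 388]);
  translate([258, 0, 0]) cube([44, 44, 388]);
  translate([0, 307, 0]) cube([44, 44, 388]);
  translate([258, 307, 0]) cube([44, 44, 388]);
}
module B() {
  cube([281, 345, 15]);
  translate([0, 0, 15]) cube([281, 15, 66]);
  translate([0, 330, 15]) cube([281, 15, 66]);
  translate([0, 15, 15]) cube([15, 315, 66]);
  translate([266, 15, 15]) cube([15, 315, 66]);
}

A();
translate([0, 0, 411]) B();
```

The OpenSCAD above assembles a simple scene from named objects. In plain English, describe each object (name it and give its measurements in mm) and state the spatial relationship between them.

A is a simple wooden stool: a rectangular seat 302 mm (x) by 351 mm (y), 23 mm thick, top face at z = 411 mm, on four square legs, each 44×44 mm in cross-section. The legs rest on z = 0, each flush with a corner of the seat.

B is an open storage box with external size 281×345×81 mm and wall thickness 15 mm (the base is also 15 mm thick). The base covers the whole footprint; the four walls stand on the base, with the y-facing walls full-width and the x-facing walls fitting between their inner faces.

The open box is on top of the stool.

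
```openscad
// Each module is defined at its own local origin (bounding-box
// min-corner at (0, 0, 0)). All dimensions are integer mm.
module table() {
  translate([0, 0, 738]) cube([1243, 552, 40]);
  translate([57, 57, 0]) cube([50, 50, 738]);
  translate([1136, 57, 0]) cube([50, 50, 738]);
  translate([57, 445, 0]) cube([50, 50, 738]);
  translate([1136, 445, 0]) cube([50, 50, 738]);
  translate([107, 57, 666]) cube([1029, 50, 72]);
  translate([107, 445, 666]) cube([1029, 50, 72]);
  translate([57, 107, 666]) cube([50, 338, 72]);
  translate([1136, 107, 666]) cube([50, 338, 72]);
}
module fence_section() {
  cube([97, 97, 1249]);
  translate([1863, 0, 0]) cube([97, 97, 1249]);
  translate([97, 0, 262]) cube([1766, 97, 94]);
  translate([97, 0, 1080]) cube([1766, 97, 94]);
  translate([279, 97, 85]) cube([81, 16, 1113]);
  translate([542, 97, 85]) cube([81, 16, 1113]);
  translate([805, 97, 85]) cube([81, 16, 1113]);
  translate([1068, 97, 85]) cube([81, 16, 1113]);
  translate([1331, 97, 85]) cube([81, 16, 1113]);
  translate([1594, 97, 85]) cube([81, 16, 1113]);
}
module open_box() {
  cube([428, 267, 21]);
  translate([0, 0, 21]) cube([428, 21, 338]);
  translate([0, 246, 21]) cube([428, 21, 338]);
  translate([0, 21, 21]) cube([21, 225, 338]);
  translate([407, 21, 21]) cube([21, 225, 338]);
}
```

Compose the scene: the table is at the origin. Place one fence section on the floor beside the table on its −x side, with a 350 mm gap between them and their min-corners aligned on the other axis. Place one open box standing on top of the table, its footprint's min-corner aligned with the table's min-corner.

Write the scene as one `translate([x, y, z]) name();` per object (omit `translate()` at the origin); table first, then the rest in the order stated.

table();
translate([-2310, 0, 0]) fence_section();
translate([0, 0, 778]) open_box();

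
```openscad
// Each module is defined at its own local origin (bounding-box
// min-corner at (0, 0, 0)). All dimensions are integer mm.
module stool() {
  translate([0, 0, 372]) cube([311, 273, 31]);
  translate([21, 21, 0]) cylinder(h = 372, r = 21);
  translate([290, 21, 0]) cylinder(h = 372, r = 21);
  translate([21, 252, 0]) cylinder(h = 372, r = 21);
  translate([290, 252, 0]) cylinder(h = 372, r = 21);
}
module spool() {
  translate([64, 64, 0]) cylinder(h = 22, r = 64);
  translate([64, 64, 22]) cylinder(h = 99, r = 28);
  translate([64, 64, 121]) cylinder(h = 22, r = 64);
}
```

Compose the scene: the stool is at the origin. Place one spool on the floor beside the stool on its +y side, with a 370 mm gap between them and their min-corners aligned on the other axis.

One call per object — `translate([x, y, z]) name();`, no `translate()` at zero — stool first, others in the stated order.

stool();
translate([0, 643, 0]) spool();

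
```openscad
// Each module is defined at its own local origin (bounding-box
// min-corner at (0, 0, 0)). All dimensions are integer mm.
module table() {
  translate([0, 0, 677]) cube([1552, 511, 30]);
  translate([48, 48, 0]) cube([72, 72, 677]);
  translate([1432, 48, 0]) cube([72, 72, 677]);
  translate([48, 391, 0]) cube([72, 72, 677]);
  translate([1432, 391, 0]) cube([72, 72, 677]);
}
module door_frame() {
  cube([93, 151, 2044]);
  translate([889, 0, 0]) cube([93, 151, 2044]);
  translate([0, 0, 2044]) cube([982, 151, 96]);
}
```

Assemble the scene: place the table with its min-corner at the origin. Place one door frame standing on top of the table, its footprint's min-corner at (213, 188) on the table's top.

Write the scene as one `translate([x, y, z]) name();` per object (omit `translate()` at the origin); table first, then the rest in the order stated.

table();
translate([213, 188, 707]) door_frame();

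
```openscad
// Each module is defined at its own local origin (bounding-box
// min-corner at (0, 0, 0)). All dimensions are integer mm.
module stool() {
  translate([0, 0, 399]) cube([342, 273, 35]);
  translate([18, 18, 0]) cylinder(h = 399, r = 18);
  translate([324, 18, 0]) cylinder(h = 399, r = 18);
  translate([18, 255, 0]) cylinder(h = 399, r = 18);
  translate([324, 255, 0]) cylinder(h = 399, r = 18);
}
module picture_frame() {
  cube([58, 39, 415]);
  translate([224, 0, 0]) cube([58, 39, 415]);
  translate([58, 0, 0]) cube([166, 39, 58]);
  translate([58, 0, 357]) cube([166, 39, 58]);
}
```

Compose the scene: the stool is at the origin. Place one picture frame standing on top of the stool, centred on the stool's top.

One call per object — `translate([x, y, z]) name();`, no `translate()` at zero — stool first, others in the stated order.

stool();
translate([30, 117, 434]) picture_frame();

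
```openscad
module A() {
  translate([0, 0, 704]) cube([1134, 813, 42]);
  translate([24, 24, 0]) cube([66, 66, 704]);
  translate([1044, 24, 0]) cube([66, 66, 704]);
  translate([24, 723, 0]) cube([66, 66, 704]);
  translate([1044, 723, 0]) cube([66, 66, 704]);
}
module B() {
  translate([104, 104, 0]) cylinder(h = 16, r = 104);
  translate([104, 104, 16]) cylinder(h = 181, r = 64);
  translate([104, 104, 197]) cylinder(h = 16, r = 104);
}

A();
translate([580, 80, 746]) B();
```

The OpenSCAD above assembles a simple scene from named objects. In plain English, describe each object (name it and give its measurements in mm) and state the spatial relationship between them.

A is a table: top 1134 mm (x) × 813 mm (y), 42 mm thick, upper face at z = 746 mm, on four 66×66 mm square legs, each inset 24 mm from the nearest pair of top edges, running from z = 0 to the bottom of the top.

B is a spool: two coaxial disc flanges of radius 104 mm and thickness 16 mm, joined by a core cylinder of radius 64 mm and height 181 mm. The lower flange rests on z = 0 and the three cylinders share a vertical axis.

The spool is on top of the table.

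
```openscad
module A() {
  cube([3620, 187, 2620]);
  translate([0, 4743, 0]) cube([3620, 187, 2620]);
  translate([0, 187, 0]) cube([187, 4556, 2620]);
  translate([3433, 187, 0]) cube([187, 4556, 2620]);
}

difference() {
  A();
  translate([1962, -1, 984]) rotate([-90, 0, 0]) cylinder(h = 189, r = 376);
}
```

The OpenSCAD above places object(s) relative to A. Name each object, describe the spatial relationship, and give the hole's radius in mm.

A is a house frame. The house frame has a circular hole through its front wall. The hole's radius is 376 mm.

The subtracted cylinder has r = 376 mm.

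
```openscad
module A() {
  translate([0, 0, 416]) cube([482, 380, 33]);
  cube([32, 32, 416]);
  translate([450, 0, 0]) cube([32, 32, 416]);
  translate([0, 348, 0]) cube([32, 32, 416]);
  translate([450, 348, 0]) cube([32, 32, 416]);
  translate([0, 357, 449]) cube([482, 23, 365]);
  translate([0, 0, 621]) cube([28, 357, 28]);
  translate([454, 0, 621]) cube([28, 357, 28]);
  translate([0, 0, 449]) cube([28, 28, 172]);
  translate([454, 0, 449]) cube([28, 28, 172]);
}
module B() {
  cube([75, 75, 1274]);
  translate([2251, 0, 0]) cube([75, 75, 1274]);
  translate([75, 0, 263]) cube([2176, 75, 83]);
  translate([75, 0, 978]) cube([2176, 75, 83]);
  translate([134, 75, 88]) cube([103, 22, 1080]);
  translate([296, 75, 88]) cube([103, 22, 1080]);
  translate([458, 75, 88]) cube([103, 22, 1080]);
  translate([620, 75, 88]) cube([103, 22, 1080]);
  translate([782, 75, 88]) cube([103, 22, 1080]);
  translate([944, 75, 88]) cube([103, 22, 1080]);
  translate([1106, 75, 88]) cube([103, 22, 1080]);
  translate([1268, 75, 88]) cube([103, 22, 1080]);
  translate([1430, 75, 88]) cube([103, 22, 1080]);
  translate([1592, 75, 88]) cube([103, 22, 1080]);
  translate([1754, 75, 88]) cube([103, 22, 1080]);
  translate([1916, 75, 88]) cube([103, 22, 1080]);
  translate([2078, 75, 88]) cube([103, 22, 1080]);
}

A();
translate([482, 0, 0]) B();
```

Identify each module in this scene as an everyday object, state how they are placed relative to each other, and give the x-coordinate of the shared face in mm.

A is a chair. B is a fence section. The fence section is against the chair's +x side, with their −y faces flush. The x-coordinate of the shared face is 482 mm.

The chair's +x face and the fence section's −x face are both at x = 482 mm.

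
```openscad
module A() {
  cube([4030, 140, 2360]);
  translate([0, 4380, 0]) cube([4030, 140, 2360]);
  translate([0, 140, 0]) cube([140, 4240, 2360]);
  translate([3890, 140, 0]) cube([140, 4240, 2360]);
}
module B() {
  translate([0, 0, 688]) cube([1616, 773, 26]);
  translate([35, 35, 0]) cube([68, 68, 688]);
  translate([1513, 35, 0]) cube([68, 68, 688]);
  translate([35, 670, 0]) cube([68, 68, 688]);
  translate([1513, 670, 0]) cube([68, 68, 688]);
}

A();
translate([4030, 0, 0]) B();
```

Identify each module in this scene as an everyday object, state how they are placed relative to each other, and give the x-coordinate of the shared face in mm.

A is a house frame. B is a table. The table is against the house frame's +x side, with their −y faces flush. The x-coordinate of the shared face is 4030 mm.

The house frame's +x face and the table's −x face are both at x = 4030 mm.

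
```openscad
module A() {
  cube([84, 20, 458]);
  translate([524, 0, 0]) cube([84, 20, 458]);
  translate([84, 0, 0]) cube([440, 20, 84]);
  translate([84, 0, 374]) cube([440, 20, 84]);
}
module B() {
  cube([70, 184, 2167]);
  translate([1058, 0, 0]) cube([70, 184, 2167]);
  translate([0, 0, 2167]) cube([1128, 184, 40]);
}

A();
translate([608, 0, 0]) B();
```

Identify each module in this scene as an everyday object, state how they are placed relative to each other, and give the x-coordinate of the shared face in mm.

A is a picture frame. B is a door frame. The door frame is against the picture frame's +x side, with their −y faces flush. The x-coordinate of the shared face is 608 mm.

The picture frame's +x face and the door frame's −x face are both at x = 608 mm.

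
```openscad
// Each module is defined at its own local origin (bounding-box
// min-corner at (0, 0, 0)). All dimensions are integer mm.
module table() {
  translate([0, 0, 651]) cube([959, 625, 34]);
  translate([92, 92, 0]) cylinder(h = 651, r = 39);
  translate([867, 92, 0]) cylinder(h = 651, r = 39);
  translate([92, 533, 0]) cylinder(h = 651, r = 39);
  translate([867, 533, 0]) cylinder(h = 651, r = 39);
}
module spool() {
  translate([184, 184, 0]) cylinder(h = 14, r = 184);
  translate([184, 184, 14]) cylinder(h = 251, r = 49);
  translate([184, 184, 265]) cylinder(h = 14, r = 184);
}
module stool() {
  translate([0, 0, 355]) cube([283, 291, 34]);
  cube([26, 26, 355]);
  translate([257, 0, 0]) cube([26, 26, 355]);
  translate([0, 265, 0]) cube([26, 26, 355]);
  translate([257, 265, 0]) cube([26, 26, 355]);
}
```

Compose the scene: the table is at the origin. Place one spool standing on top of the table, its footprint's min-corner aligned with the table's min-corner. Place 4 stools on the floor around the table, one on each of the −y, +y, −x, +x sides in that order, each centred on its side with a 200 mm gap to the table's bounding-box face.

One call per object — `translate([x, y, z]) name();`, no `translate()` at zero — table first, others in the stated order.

table();
translate([0, 0, 685]) spool();
translate([338, -491, 0]) stool();
translate([338, 825, 0]) stool();
translate([-483, 167, 0]) stool();
translate([1159, 167, 0]) stool();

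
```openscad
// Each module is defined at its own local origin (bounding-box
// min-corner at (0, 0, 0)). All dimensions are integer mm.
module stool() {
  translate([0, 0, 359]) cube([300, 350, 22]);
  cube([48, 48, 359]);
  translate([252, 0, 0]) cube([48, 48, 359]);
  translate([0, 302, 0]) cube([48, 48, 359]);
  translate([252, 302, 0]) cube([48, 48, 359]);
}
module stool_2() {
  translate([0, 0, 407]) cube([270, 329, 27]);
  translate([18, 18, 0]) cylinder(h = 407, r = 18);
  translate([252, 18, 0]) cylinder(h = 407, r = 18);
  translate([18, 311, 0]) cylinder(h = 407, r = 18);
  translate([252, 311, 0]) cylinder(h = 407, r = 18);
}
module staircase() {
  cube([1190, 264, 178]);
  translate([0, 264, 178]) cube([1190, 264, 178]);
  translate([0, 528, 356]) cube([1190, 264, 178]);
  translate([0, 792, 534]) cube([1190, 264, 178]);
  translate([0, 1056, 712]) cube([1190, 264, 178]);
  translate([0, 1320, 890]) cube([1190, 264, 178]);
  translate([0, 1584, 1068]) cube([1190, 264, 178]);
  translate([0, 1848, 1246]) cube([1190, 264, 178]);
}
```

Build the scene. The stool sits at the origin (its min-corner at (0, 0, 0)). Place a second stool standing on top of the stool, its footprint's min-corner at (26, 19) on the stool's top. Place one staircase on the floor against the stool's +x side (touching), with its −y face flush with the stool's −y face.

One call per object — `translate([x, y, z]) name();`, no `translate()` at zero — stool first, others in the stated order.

stool();
translate([26, 19, 381]) stool_2();
translate([300, 0, 0]) staircase();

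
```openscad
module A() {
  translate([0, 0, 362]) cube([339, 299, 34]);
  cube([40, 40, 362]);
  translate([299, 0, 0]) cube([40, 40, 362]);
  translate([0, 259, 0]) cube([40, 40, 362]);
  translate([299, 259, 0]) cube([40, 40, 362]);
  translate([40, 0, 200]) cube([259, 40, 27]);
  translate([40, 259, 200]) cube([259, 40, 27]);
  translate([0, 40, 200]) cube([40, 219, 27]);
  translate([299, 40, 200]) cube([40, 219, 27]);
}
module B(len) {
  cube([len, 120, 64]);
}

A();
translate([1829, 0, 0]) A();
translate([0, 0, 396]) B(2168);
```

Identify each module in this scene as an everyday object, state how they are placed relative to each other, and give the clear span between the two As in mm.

A is a stool. B is a beam. A beam spans the tops of two stools. The clear span between the two stools is 1490 mm.

Second stool starts at x = 1829; first ends at x = 339; clear span = 1829 − 339 = 1490 mm.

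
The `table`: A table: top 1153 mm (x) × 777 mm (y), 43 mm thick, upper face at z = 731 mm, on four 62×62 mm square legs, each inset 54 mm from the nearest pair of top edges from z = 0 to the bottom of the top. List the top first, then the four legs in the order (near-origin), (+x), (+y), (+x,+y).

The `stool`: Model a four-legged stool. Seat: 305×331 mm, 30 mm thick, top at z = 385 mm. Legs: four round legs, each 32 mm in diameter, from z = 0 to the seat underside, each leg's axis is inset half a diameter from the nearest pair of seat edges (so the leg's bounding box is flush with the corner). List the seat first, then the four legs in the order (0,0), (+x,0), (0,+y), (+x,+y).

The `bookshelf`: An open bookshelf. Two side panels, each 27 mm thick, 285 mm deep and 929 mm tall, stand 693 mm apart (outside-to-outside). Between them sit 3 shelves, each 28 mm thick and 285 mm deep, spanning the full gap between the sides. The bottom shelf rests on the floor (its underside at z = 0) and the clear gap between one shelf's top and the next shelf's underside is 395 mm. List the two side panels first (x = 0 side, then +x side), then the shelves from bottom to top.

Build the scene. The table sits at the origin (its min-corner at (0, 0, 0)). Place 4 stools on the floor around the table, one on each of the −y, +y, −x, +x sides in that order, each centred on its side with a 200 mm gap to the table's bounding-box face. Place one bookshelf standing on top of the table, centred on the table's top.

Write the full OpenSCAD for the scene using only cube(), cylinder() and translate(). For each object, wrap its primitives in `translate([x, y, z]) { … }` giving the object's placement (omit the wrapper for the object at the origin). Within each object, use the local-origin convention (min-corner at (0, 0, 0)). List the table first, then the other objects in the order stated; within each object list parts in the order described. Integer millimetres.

translate([0, 0, 688]) cube([1153, 777, 43]);
translate([54, 54, 0]) cube([62, 62, 688]);
translate([1037, 54, 0]) cube([62, 62, 688]);
translate([54, 661, 0]) cube([62, 62, 688]);
translate([1037, 661, 0]) cube([62, 62, 688]);
translate([424, -531, 0]) {
  translate([0, 0, 355]) cube([305, 331, 30]);
  translate([16, 16, 0]) cylinder(h = 355, r = 16);
  translate([289, 16, 0]) cylinder(h = 355, r = 16);
  translate([16, 315, 0]) cylinder(h = 355, r = 16);
  translate([289, 315, 0]) cylinder(h = 355, r = 16);
}
translate([424, 977, 0]) {
  translate([0, 0, 355]) cube([305, 331, 30]);
  translate([16, 16, 0]) cylinder(h = 355, r = 16);
  translate([289, 16, 0]) cylinder(h = 355, r = 16);
  translate([16, 315, 0]) cylinder(h = 355, r = 16);
  translate([289, 315, 0]) cylinder(h = 355, r = 16);
}
translate([-505, 223, 0]) {
  translate([0, 0, 355]) cube([305, 331, 30]);
  translate([16, 16, 0]) cylinder(h = 355, r = 16);
  translate([289, 16, 0]) cylinder(h = 355, r = 16);
  translate([16, 315, 0]) cylinder(h = 355, r = 16);
  translate([289, 315, 0]) cylinder(h = 355, r = 16);
}
translate([1353, 223, 0]) {
  translate([0, 0, 355]) cube([305, 331, 30]);
  translate([16, 16, 0]) cylinder(h = 355, r = 16);
  translate([289, 16, 0]) cylinder(h = 355, r = 16);
  translate([16, 315, 0]) cylinder(h = 355, r = 16);
  translate([289, 315, 0]) cylinder(h = 355, r = 16);
}
translate([230, 246, 731]) {
  cube([27, 285, 929]);
  translate([666, 0, 0]) cube([27, 285, 929]);
  translate([27, 0, 0]) cube([639, 285, 28]);
  translate([27, 0, 423]) cube([639, 285, 28]);
  translate([27, 0, 846]) cube([639, 285, 28]);
}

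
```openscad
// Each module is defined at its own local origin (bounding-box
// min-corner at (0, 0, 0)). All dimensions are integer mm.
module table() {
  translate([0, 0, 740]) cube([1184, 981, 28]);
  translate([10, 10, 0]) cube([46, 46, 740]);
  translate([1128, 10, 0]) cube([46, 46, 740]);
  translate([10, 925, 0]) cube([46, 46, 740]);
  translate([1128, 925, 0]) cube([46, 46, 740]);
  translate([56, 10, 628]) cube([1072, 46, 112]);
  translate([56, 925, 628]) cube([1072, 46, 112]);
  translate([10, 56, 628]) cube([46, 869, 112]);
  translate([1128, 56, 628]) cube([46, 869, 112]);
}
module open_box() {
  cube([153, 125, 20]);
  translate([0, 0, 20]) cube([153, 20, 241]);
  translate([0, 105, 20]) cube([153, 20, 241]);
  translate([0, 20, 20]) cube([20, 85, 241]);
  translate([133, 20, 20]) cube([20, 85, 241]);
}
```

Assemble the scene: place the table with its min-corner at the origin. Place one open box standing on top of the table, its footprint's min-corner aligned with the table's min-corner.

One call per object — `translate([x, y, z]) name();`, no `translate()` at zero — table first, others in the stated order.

table();
translate([0, 0, 768]) open_box();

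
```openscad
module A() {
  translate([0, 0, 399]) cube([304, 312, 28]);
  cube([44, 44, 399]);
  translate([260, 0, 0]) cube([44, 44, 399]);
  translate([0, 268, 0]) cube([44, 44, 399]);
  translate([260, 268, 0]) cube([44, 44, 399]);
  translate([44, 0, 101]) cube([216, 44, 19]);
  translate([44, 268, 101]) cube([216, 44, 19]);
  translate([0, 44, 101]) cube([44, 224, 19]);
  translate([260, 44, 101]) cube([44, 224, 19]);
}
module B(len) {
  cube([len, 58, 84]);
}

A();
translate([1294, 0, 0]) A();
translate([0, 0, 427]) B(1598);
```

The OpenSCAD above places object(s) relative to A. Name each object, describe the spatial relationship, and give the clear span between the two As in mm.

A is a stool. B is a beam. A beam spans the tops of two stools. The clear span between the two stools is 990 mm.

Second stool starts at x = 1294; first ends at x = 304; clear span = 1294 − 304 = 990 mm.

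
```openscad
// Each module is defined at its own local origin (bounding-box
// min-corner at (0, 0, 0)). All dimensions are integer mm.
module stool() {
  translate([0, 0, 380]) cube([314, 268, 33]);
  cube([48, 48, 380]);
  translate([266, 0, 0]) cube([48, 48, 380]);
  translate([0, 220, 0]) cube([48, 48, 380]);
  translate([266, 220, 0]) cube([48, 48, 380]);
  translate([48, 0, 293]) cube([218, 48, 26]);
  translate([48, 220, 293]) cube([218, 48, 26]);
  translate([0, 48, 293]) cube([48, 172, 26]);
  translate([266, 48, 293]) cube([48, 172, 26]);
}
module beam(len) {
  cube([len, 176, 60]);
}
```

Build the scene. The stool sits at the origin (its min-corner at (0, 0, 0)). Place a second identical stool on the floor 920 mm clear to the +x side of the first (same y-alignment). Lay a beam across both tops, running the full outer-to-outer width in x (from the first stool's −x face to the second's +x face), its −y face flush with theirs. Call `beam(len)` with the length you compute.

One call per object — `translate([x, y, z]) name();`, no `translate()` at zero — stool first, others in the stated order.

stool();
translate([1234, 0, 0]) stool();
translate([0, 0, 413]) beam(1548);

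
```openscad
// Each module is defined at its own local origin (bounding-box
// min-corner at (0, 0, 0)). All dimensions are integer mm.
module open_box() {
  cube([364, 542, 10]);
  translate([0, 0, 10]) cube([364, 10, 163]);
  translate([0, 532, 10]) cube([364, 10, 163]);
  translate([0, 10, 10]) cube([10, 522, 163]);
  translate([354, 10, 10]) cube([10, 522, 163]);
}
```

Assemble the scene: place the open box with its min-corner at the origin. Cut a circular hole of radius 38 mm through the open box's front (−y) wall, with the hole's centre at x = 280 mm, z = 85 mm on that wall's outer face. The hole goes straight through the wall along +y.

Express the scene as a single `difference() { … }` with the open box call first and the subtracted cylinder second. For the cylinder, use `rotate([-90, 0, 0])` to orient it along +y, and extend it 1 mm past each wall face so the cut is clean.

difference() {
  open_box();
  translate([280, -1, 85]) rotate([-90, 0, 0]) cylinder(h = 12, r = 38);
}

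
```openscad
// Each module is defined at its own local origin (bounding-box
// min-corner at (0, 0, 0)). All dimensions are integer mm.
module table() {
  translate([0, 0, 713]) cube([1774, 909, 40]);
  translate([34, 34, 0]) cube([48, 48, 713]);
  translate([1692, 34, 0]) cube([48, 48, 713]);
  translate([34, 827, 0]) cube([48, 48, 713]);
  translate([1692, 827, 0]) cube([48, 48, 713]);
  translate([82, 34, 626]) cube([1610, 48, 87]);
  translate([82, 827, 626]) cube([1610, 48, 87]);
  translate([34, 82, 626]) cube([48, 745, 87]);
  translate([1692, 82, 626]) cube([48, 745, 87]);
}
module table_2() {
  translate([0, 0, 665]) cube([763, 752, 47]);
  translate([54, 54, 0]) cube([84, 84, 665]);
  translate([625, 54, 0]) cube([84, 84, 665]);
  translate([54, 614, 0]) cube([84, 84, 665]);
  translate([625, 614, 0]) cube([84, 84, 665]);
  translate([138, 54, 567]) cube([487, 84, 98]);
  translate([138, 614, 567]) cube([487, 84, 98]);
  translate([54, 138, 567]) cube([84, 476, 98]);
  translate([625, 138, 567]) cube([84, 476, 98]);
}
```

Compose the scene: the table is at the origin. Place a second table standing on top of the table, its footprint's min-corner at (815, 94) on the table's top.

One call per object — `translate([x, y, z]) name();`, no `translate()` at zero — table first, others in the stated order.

table();
translate([815, 94, 753]) table_2();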